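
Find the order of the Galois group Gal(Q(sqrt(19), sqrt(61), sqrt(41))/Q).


The 3 square roots of distinct primes are multiplicatively independent over Q,
so [K:Q] = 2^3 and Gal(K/Q) is isomorphic to (Z/2Z)^3.
|Gal| = 2^3 = 8

8


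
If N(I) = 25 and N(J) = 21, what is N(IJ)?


N(IJ) = N(I) * N(J)
= 25 * 21
= 525

525


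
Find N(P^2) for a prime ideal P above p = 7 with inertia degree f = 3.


N(P^a) = p^(a*f)
= 7^(2*3)
= 7^6
= 117649

117649


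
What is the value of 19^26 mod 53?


p = 53 is prime and the exponent is (p-1)/2 = 26, so by Euler's criterion 19^26 = (19/53) = +1 or -1 mod 53.
Compute by square-and-multiply:
  26 = 16 + 8 + 2 (binary 11010)
  Repeated squaring mod 53: 19^1 = 19, 19^2 = 43, 19^4 = 47, 19^8 = 36, 19^16 = 24
  19^26 = 19^16 * 19^8 * 19^2 = 24 * 36 * 43 mod 53
    24 * 36 = 864 = 16 mod 53
    16 * 43 = 688 = 52 mod 53
  19^26 = 52 mod 53
Result 52 = p - 1 = -1 mod 53: 19 is a quadratic non-residue mod 53. As a residue in [0, p-1] the value is 52.
19^26 mod 53 = 52

52


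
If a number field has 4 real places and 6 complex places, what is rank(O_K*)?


By Dirichlet's unit theorem:
rank = r1 + r2 - 1
= 4 + 6 - 1
= 9

9


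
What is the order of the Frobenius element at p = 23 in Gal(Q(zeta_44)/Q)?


The Frobenius at p in Gal(Q(zeta_n)/Q) = (Z/nZ)* is the class of p, so its order is ord_44(23), the smallest k >= 1 with 23^k = 1 mod 44.
n = 44 = 2^2 * 11, phi(44) = 20; the order divides phi(n).
Divisors of 20: 1, 2, 4, 5, 10, 20
Repeated squaring mod 44: 23^1 = 23, 23^2 = 1, 23^4 = 1, 23^8 = 1, 23^16 = 1
Test divisors in increasing order:
  k=1: 23^1 = 23 mod 44
  k=2: 23^2 = 1 mod 44  <- first divisor giving 1
Order = 2

2


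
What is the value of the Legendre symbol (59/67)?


p = 67 is prime, so compute (59/67) with the reciprocity algorithm (Jacobi-symbol steps: pull out 2s via (2/n), flip via reciprocity, reduce):
  reciprocity: (59/67) -> -(67/59)
  reduce: (8/59)
  pull out 2: (2/59) = -1  (since 59 mod 8 = 3)
  pull out 2: (2/59) = -1  (since 59 mod 8 = 3)
  pull out 2: (2/59) = -1  (since 59 mod 8 = 3)
  (1/59) = 1
Product of signs = 1
(59/67) = 1

1


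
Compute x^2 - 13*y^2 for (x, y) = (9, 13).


x^2 - d*y^2
= 9^2 - 13*13^2
= 81 - 2197
= -2116

-2116


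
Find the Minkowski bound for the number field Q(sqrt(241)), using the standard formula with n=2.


d = 241, d mod 4 = 1, so disc(K) = d = 241; |disc(K)| = 241
Real quadratic field, so n = 2, s = r2 = 0, r1 = 2
M = (n!/n^n) * (4/pi)^s * sqrt(|disc(K)|) = (2!/2^2) * (4/pi)^0 * sqrt(241)
= 0.5 * 1.000000 * 15.524175
= 7.7621

7.7621


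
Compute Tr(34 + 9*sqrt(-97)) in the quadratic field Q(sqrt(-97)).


Tr(a + b*sqrt(d)) = (a + b*sqrt(d)) + (a - b*sqrt(d)) = 2a
= 2 * (34)
= 68

68


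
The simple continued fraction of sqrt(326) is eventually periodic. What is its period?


Run the CF algorithm for sqrt(326).
a_0 = floor(sqrt(326)) = 18; set m_0=0, q_0=1.
Recurrence: m' = q*a - m,  q' = (d - m'^2)/q,  a' = floor((a_0 + m')/q').
  step 1: m=18, q=2, a=18
  step 2: m=18, q=1, a=36
a_2 = 2*a_0 = 36, so the period closes here.
sqrt(326) = [18; 18, 36]
Period length = 2

2


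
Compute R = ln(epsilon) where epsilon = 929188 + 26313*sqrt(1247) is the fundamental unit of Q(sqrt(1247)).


epsilon = 929188 + 26313*sqrt(1247)
= 1.8584e+06
R = ln(1.8584e+06)
= 14.4352

14.4352


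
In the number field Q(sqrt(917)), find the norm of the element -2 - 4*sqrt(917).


N(a + b*sqrt(d)) = a^2 - d*b^2
= (-2)^2 - (917)*(-4)^2
= 4 - 14672
= -14668

-14668


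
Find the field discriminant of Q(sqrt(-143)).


For K = Q(sqrt(d)) with d squarefree: disc(K) = d if d = 1 mod 4, and disc(K) = 4d if d = 2 or 3 mod 4.
Here d = -143, and d mod 4 = 1.
d = 1 mod 4 (O_K = Z[(1+sqrt(d))/2]), so disc(K) = d = -143

-143


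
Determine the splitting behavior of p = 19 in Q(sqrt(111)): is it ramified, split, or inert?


K = Q(sqrt(111)). Since d mod 4 = 3, disc(K) = 444.
Check p | disc: 444 mod 19 = 7.
p does not divide disc. Compute Legendre symbol (d/p):
16^((19-1)/2) mod 19 = 1
(d/p) = 1, so p splits: (p) = P*P' with e=1, f=1, g=2.
Therefore p is split.

split


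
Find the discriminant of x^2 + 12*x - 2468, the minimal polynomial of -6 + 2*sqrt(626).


The element -6 + 2*sqrt(626) has minimal polynomial:
x^2 + 12*x - 2468
Discriminant = (12)^2 - 4*(-2468)
= 144 + 9872
= 10016

10016


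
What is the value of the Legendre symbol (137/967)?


p = 967 is prime, so compute (137/967) with the reciprocity algorithm (Jacobi-symbol steps: pull out 2s via (2/n), flip via reciprocity, reduce):
  reciprocity: (137/967) -> +(967/137)
  reduce: (8/137)
  pull out 2: (2/137) = +1  (since 137 mod 8 = 1)
  pull out 2: (2/137) = +1  (since 137 mod 8 = 1)
  pull out 2: (2/137) = +1  (since 137 mod 8 = 1)
  (1/137) = 1
Product of signs = 1
(137/967) = 1

1


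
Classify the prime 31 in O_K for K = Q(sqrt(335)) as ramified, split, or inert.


K = Q(sqrt(335)). Since d mod 4 = 3, disc(K) = 1340.
Check p | disc: 1340 mod 31 = 7.
p does not divide disc. Compute Legendre symbol (d/p):
25^((31-1)/2) mod 31 = 1
(d/p) = 1, so p splits: (p) = P*P' with e=1, f=1, g=2.
Therefore p is split.

split


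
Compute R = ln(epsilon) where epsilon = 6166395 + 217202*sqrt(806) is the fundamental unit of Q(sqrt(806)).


epsilon = 6166395 + 217202*sqrt(806)
= 1.2333e+07
R = ln(1.2333e+07)
= 16.3278

16.3278


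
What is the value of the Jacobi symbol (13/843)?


Compute (13/843) via quadratic reciprocity:
  reciprocity: (13/843) -> +(843/13)
  reduce: (11/13)
  reciprocity: (11/13) -> +(13/11)
  reduce: (2/11)
  pull out 2: (2/11) = -1  (since 11 mod 8 = 3)
  (1/11) = 1
Product of signs = -1

-1


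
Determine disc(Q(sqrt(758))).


For K = Q(sqrt(d)) with d squarefree: disc(K) = d if d = 1 mod 4, and disc(K) = 4d if d = 2 or 3 mod 4.
Here d = 758, and d mod 4 = 2.
d = 2 mod 4, not 1 (O_K = Z[sqrt(d)]), so disc(K) = 4d = 4 * (758) = 3032

3032


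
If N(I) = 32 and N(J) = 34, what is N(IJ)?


N(IJ) = N(I) * N(J)
= 32 * 34
= 1088

1088


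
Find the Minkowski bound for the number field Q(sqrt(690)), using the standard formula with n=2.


d = 690, d mod 4 = 2, so disc(K) = 4d = 2760; |disc(K)| = 2760
Real quadratic field, so n = 2, s = r2 = 0, r1 = 2
M = (n!/n^n) * (4/pi)^s * sqrt(|disc(K)|) = (2!/2^2) * (4/pi)^0 * sqrt(2760)
= 0.5 * 1.000000 * 52.535702
= 26.2679

26.2679


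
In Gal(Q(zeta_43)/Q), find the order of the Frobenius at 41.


The Frobenius at p in Gal(Q(zeta_n)/Q) = (Z/nZ)* is the class of p, so its order is ord_43(41), the smallest k >= 1 with 41^k = 1 mod 43.
n = 43 = 43, phi(43) = 42; the order divides phi(n).
Divisors of 42: 1, 2, 3, 6, 7, 14, 21, 42
Repeated squaring mod 43: 41^1 = 41, 41^2 = 4, 41^4 = 16, 41^8 = 41, 41^16 = 4, 41^32 = 16
Test divisors in increasing order:
  k=1: 41^1 = 41 mod 43
  k=2: 41^2 = 4 mod 43
  k=3: 41^3 = 4 * 41 = 35 mod 43
  k=6: 41^6 = 16 * 4 = 21 mod 43
  k=7: 41^7 = 16 * 4 * 41 = 1 mod 43  <- first divisor giving 1
Order = 7

7


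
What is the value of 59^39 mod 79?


p = 79 is prime and the exponent is (p-1)/2 = 39, so by Euler's criterion 59^39 = (59/79) = +1 or -1 mod 79.
Compute by square-and-multiply:
  39 = 32 + 4 + 2 + 1 (binary 100111)
  Repeated squaring mod 79: 59^1 = 59, 59^2 = 5, 59^4 = 25, 59^8 = 72, 59^16 = 49, 59^32 = 31
  59^39 = 59^32 * 59^4 * 59^2 * 59^1 = 31 * 25 * 5 * 59 mod 79
    31 * 25 = 775 = 64 mod 79
    64 * 5 = 320 = 4 mod 79
    4 * 59 = 236 = 78 mod 79
  59^39 = 78 mod 79
Result 78 = p - 1 = -1 mod 79: 59 is a quadratic non-residue mod 79. As a residue in [0, p-1] the value is 78.
59^39 mod 79 = 78

78


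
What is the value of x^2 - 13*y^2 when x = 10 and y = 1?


x^2 - d*y^2
= 10^2 - 13*1^2
= 100 - 13
= 87

87


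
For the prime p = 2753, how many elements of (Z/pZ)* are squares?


For prime p, the number of non-zero quadratic residues is (p-1)/2.
= (2753-1)/2
= 1376

1376


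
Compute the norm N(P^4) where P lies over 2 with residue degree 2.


N(P^a) = p^(a*f)
= 2^(4*2)
= 2^8
= 256

256


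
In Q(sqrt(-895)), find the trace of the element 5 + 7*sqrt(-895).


Tr(a + b*sqrt(d)) = (a + b*sqrt(d)) + (a - b*sqrt(d)) = 2a
= 2 * (5)
= 10

10


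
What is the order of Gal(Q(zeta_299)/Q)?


|Gal(Q(zeta_299)/Q)| = phi(299)
= 264

264


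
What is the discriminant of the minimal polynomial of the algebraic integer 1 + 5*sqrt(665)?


The element 1 + 5*sqrt(665) has minimal polynomial:
x^2 - 2*x - 16624
Discriminant = (-2)^2 - 4*(-16624)
= 4 + 66496
= 66500

66500


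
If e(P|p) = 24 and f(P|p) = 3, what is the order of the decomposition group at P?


|D_P| = e * f
= 24 * 3
= 72

72


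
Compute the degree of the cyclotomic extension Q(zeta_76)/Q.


The degree equals Euler's totient phi(76).
76 = 2^2 * 19
phi(76) = 36

36


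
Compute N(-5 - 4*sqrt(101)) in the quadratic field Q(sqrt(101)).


N(a + b*sqrt(d)) = a^2 - d*b^2
= (-5)^2 - (101)*(-4)^2
= 25 - 1616
= -1591

-1591


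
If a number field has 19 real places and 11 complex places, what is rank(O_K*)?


By Dirichlet's unit theorem:
rank = r1 + r2 - 1
= 19 + 11 - 1
= 29

29


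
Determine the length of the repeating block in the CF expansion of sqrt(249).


Run the CF algorithm for sqrt(249).
a_0 = floor(sqrt(249)) = 15; set m_0=0, q_0=1.
Recurrence: m' = q*a - m,  q' = (d - m'^2)/q,  a' = floor((a_0 + m')/q').
  step 1: m=15, q=24, a=1
  step 2: m=9, q=7, a=3
  step 3: m=12, q=15, a=1
  step 4: m=3, q=16, a=1
  step 5: m=13, q=5, a=5
  step 6: m=12, q=21, a=1
  step 7: m=9, q=8, a=3
  step 8: m=15, q=3, a=10
  step 9: m=15, q=8, a=3
  step 10: m=9, q=21, a=1
  step 11: m=12, q=5, a=5
  step 12: m=13, q=16, a=1
  step 13: m=3, q=15, a=1
  step 14: m=12, q=7, a=3
  step 15: m=9, q=24, a=1
  step 16: m=15, q=1, a=30
a_16 = 2*a_0 = 30, so the period closes here.
sqrt(249) = [15; 1, 3, 1, 1, 5, 1, 3, 10, 3, 1, 5, 1, 1, 3, 1, 30]
Period length = 16

16


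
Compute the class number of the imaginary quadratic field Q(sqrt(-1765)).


K = Q(sqrt(-1765)). d mod 4 = 3, so D = disc(K) = 4d = -7060
h(K) equals the number of primitive reduced positive-definite forms (a, b, c) = a*x^2 + b*x*y + c*y^2 with b^2 - 4ac = D,
where reduced means |b| <= a <= c, with b >= 0 whenever |b| = a or a = c, and primitive means gcd(a, b, c) = 1.
Reduced forces 3a^2 <= |D| = 7060, so 1 <= a <= 48; b must have the parity of D, and c = (b^2 - D)/(4a) must be an integer >= a.
Enumerate a = 1..48, b in [-a, a]:
  a=1: (1, 0, 1765)  [1]
  a=2: (2, 2, 883)  [1]
  a=3..4: none
  a=5: (5, 0, 353)  [1]
  a=6..9: none
  a=10: (10, 10, 179)  [1]
  a=11..12: none
  a=13: (13, -8, 137), (13, 8, 137)  [2]
  a=14..22: none
  a=23: (23, -22, 82), (23, 22, 82)  [2]
  a=24..25: none
  a=26: (26, -18, 71), (26, 18, 71)  [2]
  a=27..28: none
  a=29: (29, -4, 61), (29, 4, 61)  [2]
  a=30: none
  a=31: (31, -16, 59), (31, 16, 59)  [2]
  a=32..36: none
  a=37: (37, -28, 53), (37, 28, 53)  [2]
  a=38..40: none
  a=41: (41, -22, 46), (41, 22, 46)  [2]
  a=42: none
  a=43: (43, -32, 47), (43, 32, 47)  [2]
  a=44..48: none
Total reduced forms: 1 + 1 + 1 + 1 + 2 + 2 + 2 + 2 + 2 + 2 + 2 + 2 = 20
h = 20

20


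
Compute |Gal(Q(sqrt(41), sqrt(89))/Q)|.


The 2 square roots of distinct primes are multiplicatively independent over Q,
so [K:Q] = 2^2 and Gal(K/Q) is isomorphic to (Z/2Z)^2.
|Gal| = 2^2 = 4

4


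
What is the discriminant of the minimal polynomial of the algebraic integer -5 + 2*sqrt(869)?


The element -5 + 2*sqrt(869) has minimal polynomial:
x^2 + 10*x - 3451
Discriminant = (10)^2 - 4*(-3451)
= 100 + 13804
= 13904

13904


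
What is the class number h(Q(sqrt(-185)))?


K = Q(sqrt(-185)). d mod 4 = 3, so D = disc(K) = 4d = -740
h(K) equals the number of primitive reduced positive-definite forms (a, b, c) = a*x^2 + b*x*y + c*y^2 with b^2 - 4ac = D,
where reduced means |b| <= a <= c, with b >= 0 whenever |b| = a or a = c, and primitive means gcd(a, b, c) = 1.
Reduced forces 3a^2 <= |D| = 740, so 1 <= a <= 15; b must have the parity of D, and c = (b^2 - D)/(4a) must be an integer >= a.
Enumerate a = 1..15, b in [-a, a]:
  a=1: (1, 0, 185)  [1]
  a=2: (2, 2, 93)  [1]
  a=3: (3, -2, 62), (3, 2, 62)  [2]
  a=4: none
  a=5: (5, 0, 37)  [1]
  a=6: (6, -2, 31), (6, 2, 31)  [2]
  a=7: (7, -4, 27), (7, 4, 27)  [2]
  a=8: none
  a=9: (9, -4, 21), (9, 4, 21)  [2]
  a=10: (10, 10, 21)  [1]
  a=11..12: none
  a=13: (13, -12, 17), (13, 12, 17)  [2]
  a=14: (14, -10, 15), (14, 10, 15)  [2]
  a=15: none
Total reduced forms: 1 + 1 + 2 + 1 + 2 + 2 + 2 + 1 + 2 + 2 = 16
h = 16

16


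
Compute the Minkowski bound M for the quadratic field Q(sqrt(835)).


d = 835, d mod 4 = 3, so disc(K) = 4d = 3340; |disc(K)| = 3340
Real quadratic field, so n = 2, s = r2 = 0, r1 = 2
M = (n!/n^n) * (4/pi)^s * sqrt(|disc(K)|) = (2!/2^2) * (4/pi)^0 * sqrt(3340)
= 0.5 * 1.000000 * 57.792733
= 28.8964

28.8964


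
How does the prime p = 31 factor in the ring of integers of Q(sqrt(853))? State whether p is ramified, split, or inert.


K = Q(sqrt(853)). Since d mod 4 = 1, disc(K) = 853.
Check p | disc: 853 mod 31 = 16.
p does not divide disc. Compute Legendre symbol (d/p):
16^((31-1)/2) mod 31 = 1
(d/p) = 1, so p splits: (p) = P*P' with e=1, f=1, g=2.
Therefore p is split.

split


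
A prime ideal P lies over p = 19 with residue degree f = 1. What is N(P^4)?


N(P^a) = p^(a*f)
= 19^(4*1)
= 19^4
= 130321

130321


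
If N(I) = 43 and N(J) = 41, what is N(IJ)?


N(IJ) = N(I) * N(J)
= 43 * 41
= 1763

1763


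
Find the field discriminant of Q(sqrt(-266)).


For K = Q(sqrt(d)) with d squarefree: disc(K) = d if d = 1 mod 4, and disc(K) = 4d if d = 2 or 3 mod 4.
Here d = -266, and d mod 4 = 2.
d = 2 mod 4, not 1 (O_K = Z[sqrt(d)]), so disc(K) = 4d = 4 * (-266) = -1064

-1064


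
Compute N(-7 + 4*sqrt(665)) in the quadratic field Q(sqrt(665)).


N(a + b*sqrt(d)) = a^2 - d*b^2
= (-7)^2 - (665)*(4)^2
= 49 - 10640
= -10591

-10591


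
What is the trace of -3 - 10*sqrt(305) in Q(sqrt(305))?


Tr(a + b*sqrt(d)) = (a + b*sqrt(d)) + (a - b*sqrt(d)) = 2a
= 2 * (-3)
= -6

-6


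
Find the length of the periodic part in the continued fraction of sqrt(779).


Run the CF algorithm for sqrt(779).
a_0 = floor(sqrt(779)) = 27; set m_0=0, q_0=1.
Recurrence: m' = q*a - m,  q' = (d - m'^2)/q,  a' = floor((a_0 + m')/q').
  step 1: m=27, q=50, a=1
  step 2: m=23, q=5, a=10
  step 3: m=27, q=10, a=5
  step 4: m=23, q=25, a=2
  step 5: m=27, q=2, a=27
  step 6: m=27, q=25, a=2
  step 7: m=23, q=10, a=5
  step 8: m=27, q=5, a=10
  step 9: m=23, q=50, a=1
  step 10: m=27, q=1, a=54
a_10 = 2*a_0 = 54, so the period closes here.
sqrt(779) = [27; 1, 10, 5, 2, 27, 2, 5, 10, 1, 54]
Period length = 10

10


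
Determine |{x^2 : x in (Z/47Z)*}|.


For prime p, the number of non-zero quadratic residues is (p-1)/2.
= (47-1)/2
= 23

23


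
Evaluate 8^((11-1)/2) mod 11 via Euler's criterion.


p = 11 is prime and the exponent is (p-1)/2 = 5, so by Euler's criterion 8^5 = (8/11) = +1 or -1 mod 11.
Compute by square-and-multiply:
  5 = 4 + 1 (binary 101)
  Repeated squaring mod 11: 8^1 = 8, 8^2 = 9, 8^4 = 4
  8^5 = 8^4 * 8^1 = 4 * 8 mod 11
    4 * 8 = 32 = 10 mod 11
  8^5 = 10 mod 11
Result 10 = p - 1 = -1 mod 11: 8 is a quadratic non-residue mod 11. As a residue in [0, p-1] the value is 10.
8^5 mod 11 = 10

10


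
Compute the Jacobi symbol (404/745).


Compute (404/745) via quadratic reciprocity:
  pull out 2: (2/745) = +1  (since 745 mod 8 = 1)
  pull out 2: (2/745) = +1  (since 745 mod 8 = 1)
  reciprocity: (101/745) -> +(745/101)
  reduce: (38/101)
  pull out 2: (2/101) = -1  (since 101 mod 8 = 5)
  reciprocity: (19/101) -> +(101/19)
  reduce: (6/19)
  pull out 2: (2/19) = -1  (since 19 mod 8 = 3)
  reciprocity: (3/19) -> -(19/3)
  reduce: (1/3)
  (1/3) = 1
Product of signs = -1

-1


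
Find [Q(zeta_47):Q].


The degree equals Euler's totient phi(47).
47 = 47
phi(47) = 46

46


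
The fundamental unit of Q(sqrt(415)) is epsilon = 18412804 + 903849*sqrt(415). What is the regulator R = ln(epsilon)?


epsilon = 18412804 + 903849*sqrt(415)
= 3.6826e+07
R = ln(3.6826e+07)
= 17.4217

17.4217


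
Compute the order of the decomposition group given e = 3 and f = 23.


|D_P| = e * f
= 3 * 23
= 69

69


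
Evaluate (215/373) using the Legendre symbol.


p = 373 is prime, so compute (215/373) with the reciprocity algorithm (Jacobi-symbol steps: pull out 2s via (2/n), flip via reciprocity, reduce):
  reciprocity: (215/373) -> +(373/215)
  reduce: (158/215)
  pull out 2: (2/215) = +1  (since 215 mod 8 = 7)
  reciprocity: (79/215) -> -(215/79)
  reduce: (57/79)
  reciprocity: (57/79) -> +(79/57)
  reduce: (22/57)
  pull out 2: (2/57) = +1  (since 57 mod 8 = 1)
  reciprocity: (11/57) -> +(57/11)
  reduce: (2/11)
  pull out 2: (2/11) = -1  (since 11 mod 8 = 3)
  (1/11) = 1
Product of signs = 1
(215/373) = 1

1


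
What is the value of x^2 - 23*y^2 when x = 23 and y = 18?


x^2 - d*y^2
= 23^2 - 23*18^2
= 529 - 7452
= -6923

-6923


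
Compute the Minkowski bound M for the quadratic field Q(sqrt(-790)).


d = -790, d mod 4 = 2, so disc(K) = 4d = -3160; |disc(K)| = 3160
Imaginary quadratic field, so n = 2, s = r2 = 1, r1 = 0
M = (n!/n^n) * (4/pi)^s * sqrt(|disc(K)|) = (2!/2^2) * (4/pi)^1 * sqrt(3160)
= 0.5 * 1.273240 * 56.213877
= 35.7869

35.7869


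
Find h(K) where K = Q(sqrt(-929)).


K = Q(sqrt(-929)). d mod 4 = 3, so D = disc(K) = 4d = -3716
h(K) equals the number of primitive reduced positive-definite forms (a, b, c) = a*x^2 + b*x*y + c*y^2 with b^2 - 4ac = D,
where reduced means |b| <= a <= c, with b >= 0 whenever |b| = a or a = c, and primitive means gcd(a, b, c) = 1.
Reduced forces 3a^2 <= |D| = 3716, so 1 <= a <= 35; b must have the parity of D, and c = (b^2 - D)/(4a) must be an integer >= a.
Enumerate a = 1..35, b in [-a, a]:
  a=1: (1, 0, 929)  [1]
  a=2: (2, 2, 465)  [1]
  a=3: (3, -2, 310), (3, 2, 310)  [2]
  a=4: none
  a=5: (5, -2, 186), (5, 2, 186)  [2]
  a=6: (6, -2, 155), (6, 2, 155)  [2]
  a=7: (7, -6, 134), (7, 6, 134)  [2]
  a=8: none
  a=9: (9, -8, 105), (9, 8, 105)  [2]
  a=10: (10, -2, 93), (10, 2, 93)  [2]
  a=11..13: none
  a=14: (14, -6, 67), (14, 6, 67)  [2]
  a=15: (15, -8, 63), (15, -2, 62), (15, 2, 62), (15, 8, 63)  [4]
  a=16..17: none
  a=18: (18, -10, 53), (18, 10, 53)  [2]
  a=19..20: none
  a=21: (21, -20, 49), (21, -8, 45), (21, 8, 45), (21, 20, 49)  [4]
  a=22..24: none
  a=25: (25, -22, 42), (25, 22, 42)  [2]
  a=26: none
  a=27: (27, -8, 35), (27, 8, 35)  [2]
  a=28: none
  a=29: (29, -24, 37), (29, 24, 37)  [2]
  a=30: (30, -22, 35), (30, -2, 31), (30, 2, 31), (30, 22, 35)  [4]
  a=31..35: none
Total reduced forms: 1 + 1 + 2 + 2 + 2 + 2 + 2 + 2 + 2 + 4 + 2 + 4 + 2 + 2 + 2 + 4 = 36
h = 36

36


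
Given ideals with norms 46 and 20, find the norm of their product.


N(IJ) = N(I) * N(J)
= 46 * 20
= 920

920


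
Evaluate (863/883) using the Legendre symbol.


p = 883 is prime, so compute (863/883) with the reciprocity algorithm (Jacobi-symbol steps: pull out 2s via (2/n), flip via reciprocity, reduce):
  reciprocity: (863/883) -> -(883/863)
  reduce: (20/863)
  pull out 2: (2/863) = +1  (since 863 mod 8 = 7)
  pull out 2: (2/863) = +1  (since 863 mod 8 = 7)
  reciprocity: (5/863) -> +(863/5)
  reduce: (3/5)
  reciprocity: (3/5) -> +(5/3)
  reduce: (2/3)
  pull out 2: (2/3) = -1  (since 3 mod 8 = 3)
  (1/3) = 1
Product of signs = 1
(863/883) = 1

1


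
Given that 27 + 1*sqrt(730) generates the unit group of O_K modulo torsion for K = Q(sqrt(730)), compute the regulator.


epsilon = 27 + 1*sqrt(730)
= 54.0185
R = ln(54.0185)
= 3.9893

3.9893


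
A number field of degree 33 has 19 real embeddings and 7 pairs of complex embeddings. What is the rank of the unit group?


By Dirichlet's unit theorem:
rank = r1 + r2 - 1
= 19 + 7 - 1
= 25

25


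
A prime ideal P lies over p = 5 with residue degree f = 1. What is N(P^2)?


N(P^a) = p^(a*f)
= 5^(2*1)
= 5^2
= 25

25


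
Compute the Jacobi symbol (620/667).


Compute (620/667) via quadratic reciprocity:
  pull out 2: (2/667) = -1  (since 667 mod 8 = 3)
  pull out 2: (2/667) = -1  (since 667 mod 8 = 3)
  reciprocity: (155/667) -> -(667/155)
  reduce: (47/155)
  reciprocity: (47/155) -> -(155/47)
  reduce: (14/47)
  pull out 2: (2/47) = +1  (since 47 mod 8 = 7)
  reciprocity: (7/47) -> -(47/7)
  reduce: (5/7)
  reciprocity: (5/7) -> +(7/5)
  reduce: (2/5)
  pull out 2: (2/5) = -1  (since 5 mod 8 = 5)
  (1/5) = 1
Product of signs = 1

1


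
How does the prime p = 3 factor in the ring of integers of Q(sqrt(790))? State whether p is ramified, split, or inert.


K = Q(sqrt(790)). Since d mod 4 = 2, disc(K) = 3160.
Check p | disc: 3160 mod 3 = 1.
p does not divide disc. Compute Legendre symbol (d/p):
1^((3-1)/2) mod 3 = 1
(d/p) = 1, so p splits: (p) = P*P' with e=1, f=1, g=2.
Therefore p is split.

split


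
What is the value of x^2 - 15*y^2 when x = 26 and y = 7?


x^2 - d*y^2
= 26^2 - 15*7^2
= 676 - 735
= -59

-59


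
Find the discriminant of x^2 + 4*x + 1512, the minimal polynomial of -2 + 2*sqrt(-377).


The element -2 + 2*sqrt(-377) has minimal polynomial:
x^2 + 4*x + 1512
Discriminant = (4)^2 - 4*(1512)
= 16 - 6048
= -6032

-6032


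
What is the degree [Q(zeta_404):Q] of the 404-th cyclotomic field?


The degree equals Euler's totient phi(404).
404 = 2^2 * 101
phi(404) = 200

200


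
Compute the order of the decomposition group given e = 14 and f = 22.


|D_P| = e * f
= 14 * 22
= 308

308


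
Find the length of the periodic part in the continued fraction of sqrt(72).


Run the CF algorithm for sqrt(72).
a_0 = floor(sqrt(72)) = 8; set m_0=0, q_0=1.
Recurrence: m' = q*a - m,  q' = (d - m'^2)/q,  a' = floor((a_0 + m')/q').
  step 1: m=8, q=8, a=2
  step 2: m=8, q=1, a=16
a_2 = 2*a_0 = 16, so the period closes here.
sqrt(72) = [8; 2, 16]
Period length = 2

2


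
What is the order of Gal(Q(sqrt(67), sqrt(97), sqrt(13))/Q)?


The 3 square roots of distinct primes are multiplicatively independent over Q,
so [K:Q] = 2^3 and Gal(K/Q) is isomorphic to (Z/2Z)^3.
|Gal| = 2^3 = 8

8


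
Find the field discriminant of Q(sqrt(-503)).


For K = Q(sqrt(d)) with d squarefree: disc(K) = d if d = 1 mod 4, and disc(K) = 4d if d = 2 or 3 mod 4.
Here d = -503, and d mod 4 = 1.
d = 1 mod 4 (O_K = Z[(1+sqrt(d))/2]), so disc(K) = d = -503

-503


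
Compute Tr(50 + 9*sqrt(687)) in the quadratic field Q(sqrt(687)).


Tr(a + b*sqrt(d)) = (a + b*sqrt(d)) + (a - b*sqrt(d)) = 2a
= 2 * (50)
= 100

100


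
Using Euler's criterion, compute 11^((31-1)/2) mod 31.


p = 31 is prime and the exponent is (p-1)/2 = 15, so by Euler's criterion 11^15 = (11/31) = +1 or -1 mod 31.
Compute by square-and-multiply:
  15 = 8 + 4 + 2 + 1 (binary 1111)
  Repeated squaring mod 31: 11^1 = 11, 11^2 = 28, 11^4 = 9, 11^8 = 19
  11^15 = 11^8 * 11^4 * 11^2 * 11^1 = 19 * 9 * 28 * 11 mod 31
    19 * 9 = 171 = 16 mod 31
    16 * 28 = 448 = 14 mod 31
    14 * 11 = 154 = 30 mod 31
  11^15 = 30 mod 31
Result 30 = p - 1 = -1 mod 31: 11 is a quadratic non-residue mod 31. As a residue in [0, p-1] the value is 30.
11^15 mod 31 = 30

30


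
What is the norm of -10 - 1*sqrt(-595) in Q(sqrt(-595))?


N(a + b*sqrt(d)) = a^2 - d*b^2
= (-10)^2 - (-595)*(-1)^2
= 100 + 595
= 695

695


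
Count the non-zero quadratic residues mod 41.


For prime p, the number of non-zero quadratic residues is (p-1)/2.
= (41-1)/2
= 20

20


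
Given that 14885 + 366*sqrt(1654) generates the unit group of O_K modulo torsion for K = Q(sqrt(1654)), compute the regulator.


epsilon = 14885 + 366*sqrt(1654)
= 29770.0000
R = ln(29770.0000)
= 10.3013

10.3013


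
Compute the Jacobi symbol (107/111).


Compute (107/111) via quadratic reciprocity:
  reciprocity: (107/111) -> -(111/107)
  reduce: (4/107)
  pull out 2: (2/107) = -1  (since 107 mod 8 = 3)
  pull out 2: (2/107) = -1  (since 107 mod 8 = 3)
  (1/107) = 1
Product of signs = -1

-1


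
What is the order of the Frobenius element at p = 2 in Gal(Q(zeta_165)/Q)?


The Frobenius at p in Gal(Q(zeta_n)/Q) = (Z/nZ)* is the class of p, so its order is ord_165(2), the smallest k >= 1 with 2^k = 1 mod 165.
n = 165 = 3 * 5 * 11, phi(165) = 80; the order divides phi(n).
Divisors of 80: 1, 2, 4, 5, 8, 10, 16, 20, 40, 80
Repeated squaring mod 165: 2^1 = 2, 2^2 = 4, 2^4 = 16, 2^8 = 91, 2^16 = 31, 2^32 = 136, 2^64 = 16
Test divisors in increasing order:
  k=1: 2^1 = 2 mod 165
  k=2: 2^2 = 4 mod 165
  k=4: 2^4 = 16 mod 165
  k=5: 2^5 = 16 * 2 = 32 mod 165
  k=8: 2^8 = 91 mod 165
  k=10: 2^10 = 91 * 4 = 34 mod 165
  k=16: 2^16 = 31 mod 165
  k=20: 2^20 = 31 * 16 = 1 mod 165  <- first divisor giving 1
Order = 20

20


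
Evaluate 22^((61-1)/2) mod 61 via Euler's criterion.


p = 61 is prime and the exponent is (p-1)/2 = 30, so by Euler's criterion 22^30 = (22/61) = +1 or -1 mod 61.
Compute by square-and-multiply:
  30 = 16 + 8 + 4 + 2 (binary 11110)
  Repeated squaring mod 61: 22^1 = 22, 22^2 = 57, 22^4 = 16, 22^8 = 12, 22^16 = 22
  22^30 = 22^16 * 22^8 * 22^4 * 22^2 = 22 * 12 * 16 * 57 mod 61
    22 * 12 = 264 = 20 mod 61
    20 * 16 = 320 = 15 mod 61
    15 * 57 = 855 = 1 mod 61
  22^30 = 1 mod 61
Result 1: 22 is a quadratic residue mod 61.
22^30 mod 61 = 1

1


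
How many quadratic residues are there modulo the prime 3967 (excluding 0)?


For prime p, the number of non-zero quadratic residues is (p-1)/2.
= (3967-1)/2
= 1983

1983


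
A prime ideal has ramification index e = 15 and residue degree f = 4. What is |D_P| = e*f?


|D_P| = e * f
= 15 * 4
= 60

60


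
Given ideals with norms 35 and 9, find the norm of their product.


N(IJ) = N(I) * N(J)
= 35 * 9
= 315

315


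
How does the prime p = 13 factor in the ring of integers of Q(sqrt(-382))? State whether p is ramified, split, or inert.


K = Q(sqrt(-382)). Since d mod 4 = 2, disc(K) = -1528.
Check p | disc: -1528 mod 13 = 6.
p does not divide disc. Compute Legendre symbol (d/p):
8^((13-1)/2) mod 13 = -1
(d/p) = -1, so p is inert: (p) stays prime with e=1, f=2, g=1.
Therefore p is inert.

inert


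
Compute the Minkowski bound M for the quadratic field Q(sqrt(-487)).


d = -487, d mod 4 = 1, so disc(K) = d = -487; |disc(K)| = 487
Imaginary quadratic field, so n = 2, s = r2 = 1, r1 = 0
M = (n!/n^n) * (4/pi)^s * sqrt(|disc(K)|) = (2!/2^2) * (4/pi)^1 * sqrt(487)
= 0.5 * 1.273240 * 22.068076
= 14.0490

14.0490


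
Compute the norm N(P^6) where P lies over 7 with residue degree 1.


N(P^a) = p^(a*f)
= 7^(6*1)
= 7^6
= 117649

117649


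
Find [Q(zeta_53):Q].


The degree equals Euler's totient phi(53).
53 = 53
phi(53) = 52

52


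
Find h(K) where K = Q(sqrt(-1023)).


K = Q(sqrt(-1023)). d mod 4 = 1, so D = disc(K) = d = -1023
h(K) equals the number of primitive reduced positive-definite forms (a, b, c) = a*x^2 + b*x*y + c*y^2 with b^2 - 4ac = D,
where reduced means |b| <= a <= c, with b >= 0 whenever |b| = a or a = c, and primitive means gcd(a, b, c) = 1.
Reduced forces 3a^2 <= |D| = 1023, so 1 <= a <= 18; b must have the parity of D, and c = (b^2 - D)/(4a) must be an integer >= a.
Enumerate a = 1..18, b in [-a, a]:
  a=1: (1, 1, 256)  [1]
  a=2: (2, -1, 128), (2, 1, 128)  [2]
  a=3: (3, 3, 86)  [1]
  a=4: (4, -1, 64), (4, 1, 64)  [2]
  a=5: none
  a=6: (6, -3, 43), (6, 3, 43)  [2]
  a=7: none
  a=8: (8, -1, 32), (8, 1, 32)  [2]
  a=9..10: none
  a=11: (11, 11, 26)  [1]
  a=12: (12, -9, 23), (12, 9, 23)  [2]
  a=13: (13, -11, 22), (13, 11, 22)  [2]
  a=14..15: none
  a=16: (16, 1, 16)  [1]
  a=17..18: none
Total reduced forms: 1 + 2 + 1 + 2 + 2 + 2 + 1 + 2 + 2 + 1 = 16
h = 16

16


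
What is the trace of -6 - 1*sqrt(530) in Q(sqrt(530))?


Tr(a + b*sqrt(d)) = (a + b*sqrt(d)) + (a - b*sqrt(d)) = 2a
= 2 * (-6)
= -12

-12


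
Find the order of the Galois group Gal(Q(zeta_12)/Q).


|Gal(Q(zeta_12)/Q)| = phi(12)
= 4

4


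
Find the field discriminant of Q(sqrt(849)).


For K = Q(sqrt(d)) with d squarefree: disc(K) = d if d = 1 mod 4, and disc(K) = 4d if d = 2 or 3 mod 4.
Here d = 849, and d mod 4 = 1.
d = 1 mod 4 (O_K = Z[(1+sqrt(d))/2]), so disc(K) = d = 849

849


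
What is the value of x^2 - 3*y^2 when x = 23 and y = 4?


x^2 - d*y^2
= 23^2 - 3*4^2
= 529 - 48
= 481

481


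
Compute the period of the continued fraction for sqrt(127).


Run the CF algorithm for sqrt(127).
a_0 = floor(sqrt(127)) = 11; set m_0=0, q_0=1.
Recurrence: m' = q*a - m,  q' = (d - m'^2)/q,  a' = floor((a_0 + m')/q').
  step 1: m=11, q=6, a=3
  step 2: m=7, q=13, a=1
  step 3: m=6, q=7, a=2
  step 4: m=8, q=9, a=2
  step 5: m=10, q=3, a=7
  step 6: m=11, q=2, a=11
  step 7: m=11, q=3, a=7
  step 8: m=10, q=9, a=2
  step 9: m=8, q=7, a=2
  step 10: m=6, q=13, a=1
  step 11: m=7, q=6, a=3
  step 12: m=11, q=1, a=22
a_12 = 2*a_0 = 22, so the period closes here.
sqrt(127) = [11; 3, 1, 2, 2, 7, 11, 7, 2, 2, 1, 3, 22]
Period length = 12

12


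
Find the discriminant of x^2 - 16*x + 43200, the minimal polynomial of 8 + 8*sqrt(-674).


The element 8 + 8*sqrt(-674) has minimal polynomial:
x^2 - 16*x + 43200
Discriminant = (-16)^2 - 4*(43200)
= 256 - 172800
= -172544

-172544


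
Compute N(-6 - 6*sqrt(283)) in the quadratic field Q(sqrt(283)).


N(a + b*sqrt(d)) = a^2 - d*b^2
= (-6)^2 - (283)*(-6)^2
= 36 - 10188
= -10152

-10152


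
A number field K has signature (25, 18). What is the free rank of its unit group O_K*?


By Dirichlet's unit theorem:
rank = r1 + r2 - 1
= 25 + 18 - 1
= 42

42


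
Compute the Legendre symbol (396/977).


p = 977 is prime, so compute (396/977) with the reciprocity algorithm (Jacobi-symbol steps: pull out 2s via (2/n), flip via reciprocity, reduce):
  pull out 2: (2/977) = +1  (since 977 mod 8 = 1)
  pull out 2: (2/977) = +1  (since 977 mod 8 = 1)
  reciprocity: (99/977) -> +(977/99)
  reduce: (86/99)
  pull out 2: (2/99) = -1  (since 99 mod 8 = 3)
  reciprocity: (43/99) -> -(99/43)
  reduce: (13/43)
  reciprocity: (13/43) -> +(43/13)
  reduce: (4/13)
  pull out 2: (2/13) = -1  (since 13 mod 8 = 5)
  pull out 2: (2/13) = -1  (since 13 mod 8 = 5)
  (1/13) = 1
Product of signs = 1
(396/977) = 1

1


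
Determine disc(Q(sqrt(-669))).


For K = Q(sqrt(d)) with d squarefree: disc(K) = d if d = 1 mod 4, and disc(K) = 4d if d = 2 or 3 mod 4.
Here d = -669, and d mod 4 = 3.
d = 3 mod 4, not 1 (O_K = Z[sqrt(d)]), so disc(K) = 4d = 4 * (-669) = -2676

-2676


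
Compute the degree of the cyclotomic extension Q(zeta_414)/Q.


The degree equals Euler's totient phi(414).
414 = 2 * 3^2 * 23
phi(414) = 132

132


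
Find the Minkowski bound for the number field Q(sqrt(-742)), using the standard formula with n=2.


d = -742, d mod 4 = 2, so disc(K) = 4d = -2968; |disc(K)| = 2968
Imaginary quadratic field, so n = 2, s = r2 = 1, r1 = 0
M = (n!/n^n) * (4/pi)^s * sqrt(|disc(K)|) = (2!/2^2) * (4/pi)^1 * sqrt(2968)
= 0.5 * 1.273240 * 54.479354
= 34.6826

34.6826


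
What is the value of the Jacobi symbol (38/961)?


Compute (38/961) via quadratic reciprocity:
  pull out 2: (2/961) = +1  (since 961 mod 8 = 1)
  reciprocity: (19/961) -> +(961/19)
  reduce: (11/19)
  reciprocity: (11/19) -> -(19/11)
  reduce: (8/11)
  pull out 2: (2/11) = -1  (since 11 mod 8 = 3)
  pull out 2: (2/11) = -1  (since 11 mod 8 = 3)
  pull out 2: (2/11) = -1  (since 11 mod 8 = 3)
  (1/11) = 1
Product of signs = 1

1


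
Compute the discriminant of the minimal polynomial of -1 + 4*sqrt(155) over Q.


The element -1 + 4*sqrt(155) has minimal polynomial:
x^2 + 2*x - 2479
Discriminant = (2)^2 - 4*(-2479)
= 4 + 9916
= 9920

9920


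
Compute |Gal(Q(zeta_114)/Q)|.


|Gal(Q(zeta_114)/Q)| = phi(114)
= 36

36


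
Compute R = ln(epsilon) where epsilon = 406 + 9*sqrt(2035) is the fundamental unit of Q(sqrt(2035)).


epsilon = 406 + 9*sqrt(2035)
= 811.9988
R = ln(811.9988)
= 6.6995

6.6995


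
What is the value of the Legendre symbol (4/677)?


p = 677 is prime, so compute (4/677) with the reciprocity algorithm (Jacobi-symbol steps: pull out 2s via (2/n), flip via reciprocity, reduce):
  pull out 2: (2/677) = -1  (since 677 mod 8 = 5)
  pull out 2: (2/677) = -1  (since 677 mod 8 = 5)
  (1/677) = 1
Product of signs = 1
(4/677) = 1

1


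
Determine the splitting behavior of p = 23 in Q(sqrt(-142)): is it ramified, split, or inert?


K = Q(sqrt(-142)). Since d mod 4 = 2, disc(K) = -568.
Check p | disc: -568 mod 23 = 7.
p does not divide disc. Compute Legendre symbol (d/p):
19^((23-1)/2) mod 23 = -1
(d/p) = -1, so p is inert: (p) stays prime with e=1, f=2, g=1.
Therefore p is inert.

inert


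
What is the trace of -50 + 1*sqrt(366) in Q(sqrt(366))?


Tr(a + b*sqrt(d)) = (a + b*sqrt(d)) + (a - b*sqrt(d)) = 2a
= 2 * (-50)
= -100

-100


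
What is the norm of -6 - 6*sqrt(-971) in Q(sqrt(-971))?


N(a + b*sqrt(d)) = a^2 - d*b^2
= (-6)^2 - (-971)*(-6)^2
= 36 + 34956
= 34992

34992


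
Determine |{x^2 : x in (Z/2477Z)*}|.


For prime p, the number of non-zero quadratic residues is (p-1)/2.
= (2477-1)/2
= 1238

1238


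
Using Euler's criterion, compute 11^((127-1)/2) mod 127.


p = 127 is prime and the exponent is (p-1)/2 = 63, so by Euler's criterion 11^63 = (11/127) = +1 or -1 mod 127.
Compute by square-and-multiply:
  63 = 32 + 16 + 8 + 4 + 2 + 1 (binary 111111)
  Repeated squaring mod 127: 11^1 = 11, 11^2 = 121, 11^4 = 36, 11^8 = 26, 11^16 = 41, 11^32 = 30
  11^63 = 11^32 * 11^16 * 11^8 * 11^4 * 11^2 * 11^1 = 30 * 41 * 26 * 36 * 121 * 11 mod 127
    30 * 41 = 1230 = 87 mod 127
    87 * 26 = 2262 = 103 mod 127
    103 * 36 = 3708 = 25 mod 127
    25 * 121 = 3025 = 104 mod 127
    104 * 11 = 1144 = 1 mod 127
  11^63 = 1 mod 127
Result 1: 11 is a quadratic residue mod 127.
11^63 mod 127 = 1

1


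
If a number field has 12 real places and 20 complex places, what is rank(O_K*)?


By Dirichlet's unit theorem:
rank = r1 + r2 - 1
= 12 + 20 - 1
= 31

31


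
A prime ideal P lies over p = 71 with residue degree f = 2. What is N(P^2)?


N(P^a) = p^(a*f)
= 71^(2*2)
= 71^4
= 25411681

25411681


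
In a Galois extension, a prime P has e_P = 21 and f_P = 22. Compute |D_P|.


|D_P| = e * f
= 21 * 22
= 462

462


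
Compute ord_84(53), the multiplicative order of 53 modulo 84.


We want ord_84(53), the smallest k >= 1 with 53^k = 1 mod 84.
n = 84 = 2^2 * 3 * 7, phi(84) = 24; the order divides phi(n).
Divisors of 24: 1, 2, 3, 4, 6, 8, 12, 24
Repeated squaring mod 84: 53^1 = 53, 53^2 = 37, 53^4 = 25, 53^8 = 37, 53^16 = 25
Test divisors in increasing order:
  k=1: 53^1 = 53 mod 84
  k=2: 53^2 = 37 mod 84
  k=3: 53^3 = 37 * 53 = 29 mod 84
  k=4: 53^4 = 25 mod 84
  k=6: 53^6 = 25 * 37 = 1 mod 84  <- first divisor giving 1
Order = 6

6


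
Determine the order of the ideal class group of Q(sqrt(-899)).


K = Q(sqrt(-899)). d mod 4 = 1, so D = disc(K) = d = -899
h(K) equals the number of primitive reduced positive-definite forms (a, b, c) = a*x^2 + b*x*y + c*y^2 with b^2 - 4ac = D,
where reduced means |b| <= a <= c, with b >= 0 whenever |b| = a or a = c, and primitive means gcd(a, b, c) = 1.
Reduced forces 3a^2 <= |D| = 899, so 1 <= a <= 17; b must have the parity of D, and c = (b^2 - D)/(4a) must be an integer >= a.
Enumerate a = 1..17, b in [-a, a]:
  a=1: (1, 1, 225)  [1]
  a=2: none
  a=3: (3, -1, 75), (3, 1, 75)  [2]
  a=4: none
  a=5: (5, -1, 45), (5, 1, 45)  [2]
  a=6: none
  a=7: (7, -5, 33), (7, 5, 33)  [2]
  a=8: none
  a=9: (9, -1, 25), (9, 1, 25)  [2]
  a=10: none
  a=11: (11, -5, 21), (11, 5, 21)  [2]
  a=12..14: none
  a=15: (15, -11, 17), (15, 1, 15), (15, 11, 17)  [3]
  a=16..17: none
Total reduced forms: 1 + 2 + 2 + 2 + 2 + 2 + 3 = 14
h = 14

14


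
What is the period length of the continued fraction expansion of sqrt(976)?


Run the CF algorithm for sqrt(976).
a_0 = floor(sqrt(976)) = 31; set m_0=0, q_0=1.
Recurrence: m' = q*a - m,  q' = (d - m'^2)/q,  a' = floor((a_0 + m')/q').
  step 1: m=31, q=15, a=4
  step 2: m=29, q=9, a=6
  step 3: m=25, q=39, a=1
  step 4: m=14, q=20, a=2
  step 5: m=26, q=15, a=3
  step 6: m=19, q=41, a=1
  step 7: m=22, q=12, a=4
  step 8: m=26, q=25, a=2
  step 9: m=24, q=16, a=3
  step 10: m=24, q=25, a=2
  step 11: m=26, q=12, a=4
  step 12: m=22, q=41, a=1
  step 13: m=19, q=15, a=3
  step 14: m=26, q=20, a=2
  step 15: m=14, q=39, a=1
  step 16: m=25, q=9, a=6
  step 17: m=29, q=15, a=4
  step 18: m=31, q=1, a=62
a_18 = 2*a_0 = 62, so the period closes here.
sqrt(976) = [31; 4, 6, 1, 2, 3, 1, 4, 2, 3, 2, 4, 1, 3, 2, 1, 6, 4, 62]
Period length = 18

18


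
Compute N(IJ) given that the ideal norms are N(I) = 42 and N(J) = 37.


N(IJ) = N(I) * N(J)
= 42 * 37
= 1554

1554


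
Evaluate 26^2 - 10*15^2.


x^2 - d*y^2
= 26^2 - 10*15^2
= 676 - 2250
= -1574

-1574


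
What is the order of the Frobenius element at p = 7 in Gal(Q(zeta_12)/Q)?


The Frobenius at p in Gal(Q(zeta_n)/Q) = (Z/nZ)* is the class of p, so its order is ord_12(7), the smallest k >= 1 with 7^k = 1 mod 12.
n = 12 = 2^2 * 3, phi(12) = 4; the order divides phi(n).
Divisors of 4: 1, 2, 4
Repeated squaring mod 12: 7^1 = 7, 7^2 = 1, 7^4 = 1
Test divisors in increasing order:
  k=1: 7^1 = 7 mod 12
  k=2: 7^2 = 1 mod 12  <- first divisor giving 1
Order = 2

2


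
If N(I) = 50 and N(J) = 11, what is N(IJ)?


N(IJ) = N(I) * N(J)
= 50 * 11
= 550

550


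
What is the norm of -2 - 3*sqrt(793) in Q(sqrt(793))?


N(a + b*sqrt(d)) = a^2 - d*b^2
= (-2)^2 - (793)*(-3)^2
= 4 - 7137
= -7133

-7133


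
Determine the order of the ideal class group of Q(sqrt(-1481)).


K = Q(sqrt(-1481)). d mod 4 = 3, so D = disc(K) = 4d = -5924
h(K) equals the number of primitive reduced positive-definite forms (a, b, c) = a*x^2 + b*x*y + c*y^2 with b^2 - 4ac = D,
where reduced means |b| <= a <= c, with b >= 0 whenever |b| = a or a = c, and primitive means gcd(a, b, c) = 1.
Reduced forces 3a^2 <= |D| = 5924, so 1 <= a <= 44; b must have the parity of D, and c = (b^2 - D)/(4a) must be an integer >= a.
Enumerate a = 1..44, b in [-a, a]:
  a=1: (1, 0, 1481)  [1]
  a=2: (2, 2, 741)  [1]
  a=3: (3, -2, 494), (3, 2, 494)  [2]
  a=4: none
  a=5: (5, -4, 297), (5, 4, 297)  [2]
  a=6: (6, -2, 247), (6, 2, 247)  [2]
  a=7..8: none
  a=9: (9, -4, 165), (9, 4, 165)  [2]
  a=10: (10, -6, 149), (10, 6, 149)  [2]
  a=11: (11, -4, 135), (11, 4, 135)  [2]
  a=12: none
  a=13: (13, -2, 114), (13, 2, 114)  [2]
  a=14: none
  a=15: (15, -14, 102), (15, -4, 99), (15, 4, 99), (15, 14, 102)  [4]
  a=16: none
  a=17: (17, -14, 90), (17, 14, 90)  [2]
  a=18: (18, -14, 85), (18, 14, 85)  [2]
  a=19: (19, -2, 78), (19, 2, 78)  [2]
  a=20..21: none
  a=22: (22, -18, 71), (22, 18, 71)  [2]
  a=23..24: none
  a=25: (25, -24, 65), (25, 24, 65)  [2]
  a=26: (26, -2, 57), (26, 2, 57)  [2]
  a=27: (27, -4, 55), (27, 4, 55)  [2]
  a=28..29: none
  a=30: (30, -26, 55), (30, -14, 51), (30, 14, 51), (30, 26, 55)  [4]
  a=31: (31, -20, 51), (31, 20, 51)  [2]
  a=32: none
  a=33: (33, -26, 50), (33, -4, 45), (33, 4, 45), (33, 26, 50)  [4]
  a=34: (34, -14, 45), (34, 14, 45)  [2]
  a=35..36: none
  a=37: (37, -12, 41), (37, 12, 41)  [2]
  a=38: (38, -2, 39), (38, 2, 39)  [2]
  a=39: (39, -28, 43), (39, 28, 43)  [2]
  a=40..44: none
Total reduced forms: 1 + 1 + 2 + 2 + 2 + 2 + 2 + 2 + 2 + 4 + 2 + 2 + 2 + 2 + 2 + 2 + 2 + 4 + 2 + 4 + 2 + 2 + 2 + 2 = 52
h = 52

52


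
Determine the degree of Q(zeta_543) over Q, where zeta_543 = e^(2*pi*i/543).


The degree equals Euler's totient phi(543).
543 = 3 * 181
phi(543) = 360

360


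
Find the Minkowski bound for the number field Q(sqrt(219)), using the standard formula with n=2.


d = 219, d mod 4 = 3, so disc(K) = 4d = 876; |disc(K)| = 876
Real quadratic field, so n = 2, s = r2 = 0, r1 = 2
M = (n!/n^n) * (4/pi)^s * sqrt(|disc(K)|) = (2!/2^2) * (4/pi)^0 * sqrt(876)
= 0.5 * 1.000000 * 29.597297
= 14.7986

14.7986


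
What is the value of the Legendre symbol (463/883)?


p = 883 is prime, so compute (463/883) with the reciprocity algorithm (Jacobi-symbol steps: pull out 2s via (2/n), flip via reciprocity, reduce):
  reciprocity: (463/883) -> -(883/463)
  reduce: (420/463)
  pull out 2: (2/463) = +1  (since 463 mod 8 = 7)
  pull out 2: (2/463) = +1  (since 463 mod 8 = 7)
  reciprocity: (105/463) -> +(463/105)
  reduce: (43/105)
  reciprocity: (43/105) -> +(105/43)
  reduce: (19/43)
  reciprocity: (19/43) -> -(43/19)
  reduce: (5/19)
  reciprocity: (5/19) -> +(19/5)
  reduce: (4/5)
  pull out 2: (2/5) = -1  (since 5 mod 8 = 5)
  pull out 2: (2/5) = -1  (since 5 mod 8 = 5)
  (1/5) = 1
Product of signs = 1
(463/883) = 1

1
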